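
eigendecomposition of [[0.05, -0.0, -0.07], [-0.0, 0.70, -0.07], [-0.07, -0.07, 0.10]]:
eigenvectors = [[-0.8, -0.6, -0.01], [-0.06, 0.1, -0.99], [-0.59, 0.80, 0.12]]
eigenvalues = [-0.0, 0.14, 0.71]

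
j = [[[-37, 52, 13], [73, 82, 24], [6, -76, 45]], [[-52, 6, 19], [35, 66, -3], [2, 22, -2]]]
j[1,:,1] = [6, 66, 22]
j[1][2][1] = 22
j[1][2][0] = 2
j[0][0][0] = -37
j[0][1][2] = 24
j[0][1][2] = 24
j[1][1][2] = -3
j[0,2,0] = 6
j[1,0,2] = 19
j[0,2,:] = [6, -76, 45]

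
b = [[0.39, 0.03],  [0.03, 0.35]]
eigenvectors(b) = [[0.88,  -0.47],[0.47,  0.88]]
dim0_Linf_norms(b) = [0.39, 0.35]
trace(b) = 0.74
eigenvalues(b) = [0.41, 0.33]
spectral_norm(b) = 0.41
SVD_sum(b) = [[0.32, 0.17], [0.17, 0.09]] + [[0.07,-0.14], [-0.14,0.26]]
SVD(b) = [[-0.88, -0.47], [-0.47, 0.88]] @ diag([0.4060555127546399, 0.3339444872453601]) @ [[-0.88, -0.47], [-0.47, 0.88]]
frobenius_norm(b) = 0.53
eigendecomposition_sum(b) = [[0.32, 0.17], [0.17, 0.09]] + [[0.07, -0.14], [-0.14, 0.26]]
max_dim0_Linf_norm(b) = 0.39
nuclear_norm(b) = 0.74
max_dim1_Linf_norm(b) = 0.39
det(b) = 0.14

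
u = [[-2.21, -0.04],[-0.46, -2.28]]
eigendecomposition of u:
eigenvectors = [[0.36, 0.22], [-0.93, 0.97]]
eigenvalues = [-2.1, -2.39]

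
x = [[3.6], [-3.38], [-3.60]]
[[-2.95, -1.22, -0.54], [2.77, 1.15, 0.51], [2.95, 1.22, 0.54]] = x@ [[-0.82, -0.34, -0.15]]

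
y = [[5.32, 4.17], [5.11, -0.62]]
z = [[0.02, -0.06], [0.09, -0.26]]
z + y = [[5.34, 4.11], [5.2, -0.88]]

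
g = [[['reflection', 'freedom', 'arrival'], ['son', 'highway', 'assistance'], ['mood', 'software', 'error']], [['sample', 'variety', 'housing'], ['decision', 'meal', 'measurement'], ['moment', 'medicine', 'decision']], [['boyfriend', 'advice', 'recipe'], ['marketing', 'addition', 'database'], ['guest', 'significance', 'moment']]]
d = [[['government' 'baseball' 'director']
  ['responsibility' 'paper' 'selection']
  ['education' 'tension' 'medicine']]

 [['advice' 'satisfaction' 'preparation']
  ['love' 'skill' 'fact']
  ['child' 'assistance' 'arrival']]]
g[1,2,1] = 'medicine'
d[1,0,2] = 'preparation'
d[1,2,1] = 'assistance'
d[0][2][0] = 'education'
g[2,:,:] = [['boyfriend', 'advice', 'recipe'], ['marketing', 'addition', 'database'], ['guest', 'significance', 'moment']]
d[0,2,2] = 'medicine'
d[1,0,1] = 'satisfaction'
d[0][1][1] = 'paper'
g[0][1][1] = 'highway'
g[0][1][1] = 'highway'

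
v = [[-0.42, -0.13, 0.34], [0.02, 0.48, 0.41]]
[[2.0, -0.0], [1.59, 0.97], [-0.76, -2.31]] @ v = [[-0.84, -0.26, 0.68], [-0.65, 0.26, 0.94], [0.27, -1.01, -1.21]]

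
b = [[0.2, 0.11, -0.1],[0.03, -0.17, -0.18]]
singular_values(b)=[0.26, 0.24]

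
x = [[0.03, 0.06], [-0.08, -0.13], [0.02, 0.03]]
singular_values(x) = [0.17, 0.01]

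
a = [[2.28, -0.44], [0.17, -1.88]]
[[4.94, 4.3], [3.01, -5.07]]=a@[[1.89, 2.45], [-1.43, 2.92]]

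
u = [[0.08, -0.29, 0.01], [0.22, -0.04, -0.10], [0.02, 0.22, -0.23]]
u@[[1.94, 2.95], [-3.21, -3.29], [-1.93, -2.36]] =[[1.07, 1.17], [0.75, 1.02], [-0.22, -0.12]]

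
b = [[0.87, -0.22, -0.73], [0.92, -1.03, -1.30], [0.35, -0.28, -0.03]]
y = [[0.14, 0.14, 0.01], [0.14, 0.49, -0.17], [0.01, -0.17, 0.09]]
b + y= [[1.01, -0.08, -0.72],  [1.06, -0.54, -1.47],  [0.36, -0.45, 0.06]]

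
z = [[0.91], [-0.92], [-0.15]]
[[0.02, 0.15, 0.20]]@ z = [[-0.15]]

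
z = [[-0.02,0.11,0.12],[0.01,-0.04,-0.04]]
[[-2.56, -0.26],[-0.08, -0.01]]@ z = [[0.05,  -0.27,  -0.3], [0.0,  -0.01,  -0.01]]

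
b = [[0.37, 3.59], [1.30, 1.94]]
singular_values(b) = [4.19, 0.94]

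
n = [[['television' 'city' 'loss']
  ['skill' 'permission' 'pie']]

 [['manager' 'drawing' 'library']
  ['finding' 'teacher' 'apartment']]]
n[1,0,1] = 'drawing'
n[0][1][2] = 'pie'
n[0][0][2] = 'loss'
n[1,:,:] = [['manager', 'drawing', 'library'], ['finding', 'teacher', 'apartment']]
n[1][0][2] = 'library'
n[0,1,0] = 'skill'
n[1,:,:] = [['manager', 'drawing', 'library'], ['finding', 'teacher', 'apartment']]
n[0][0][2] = 'loss'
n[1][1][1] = 'teacher'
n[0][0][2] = 'loss'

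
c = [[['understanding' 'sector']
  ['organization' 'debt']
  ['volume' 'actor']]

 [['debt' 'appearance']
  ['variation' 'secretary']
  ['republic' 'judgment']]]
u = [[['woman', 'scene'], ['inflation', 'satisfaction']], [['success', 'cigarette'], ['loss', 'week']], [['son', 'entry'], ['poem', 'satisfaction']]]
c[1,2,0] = 'republic'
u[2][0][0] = 'son'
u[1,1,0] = 'loss'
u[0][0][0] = 'woman'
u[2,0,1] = 'entry'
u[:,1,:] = [['inflation', 'satisfaction'], ['loss', 'week'], ['poem', 'satisfaction']]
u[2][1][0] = 'poem'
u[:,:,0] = [['woman', 'inflation'], ['success', 'loss'], ['son', 'poem']]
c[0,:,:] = [['understanding', 'sector'], ['organization', 'debt'], ['volume', 'actor']]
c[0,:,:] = [['understanding', 'sector'], ['organization', 'debt'], ['volume', 'actor']]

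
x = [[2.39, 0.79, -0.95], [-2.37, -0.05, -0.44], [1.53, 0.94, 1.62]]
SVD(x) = [[-0.62, 0.65, -0.45], [0.61, 0.03, -0.79], [-0.50, -0.76, -0.41]] @ diag([3.8417248209650987, 1.8989344257090657, 0.7319825454460387]) @ [[-0.96, -0.26, -0.13], [0.16, -0.11, -0.98], [0.24, -0.96, 0.15]]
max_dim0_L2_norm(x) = 3.7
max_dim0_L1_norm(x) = 6.29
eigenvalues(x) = [(1.28+1.48j), (1.28-1.48j), (1.39+0j)]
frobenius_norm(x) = 4.35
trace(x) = 3.96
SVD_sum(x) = [[2.27,0.61,0.30], [-2.24,-0.6,-0.3], [1.83,0.49,0.24]] + [[0.2, -0.13, -1.2], [0.01, -0.01, -0.06], [-0.23, 0.16, 1.42]] + [[-0.08, 0.32, -0.05], [-0.14, 0.56, -0.08], [-0.07, 0.29, -0.04]]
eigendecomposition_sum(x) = [[(1.17+0.23j), 0.73-0.00j, (0.07+0.95j)], [-1.14+1.07j, (-0.56+0.79j), (-1.07-0.66j)], [(0.77-0.66j), (0.38-0.49j), (0.67+0.46j)]] + [[1.17-0.23j, (0.73+0j), 0.07-0.95j],[-1.14-1.07j, (-0.56-0.79j), -1.07+0.66j],[(0.77+0.66j), 0.38+0.49j, (0.67-0.46j)]] + [[0.05-0.00j, -0.68-0.00j, (-1.09-0j)],[(-0.08+0j), 1.06+0.00j, (1.7+0j)],[-0.01+0.00j, (0.17+0j), (0.27+0j)]]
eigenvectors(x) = [[-0.31-0.44j, -0.31+0.44j, -0.53+0.00j], [0.71+0.00j, 0.71-0.00j, 0.84+0.00j], [-0.46-0.02j, (-0.46+0.02j), 0.13+0.00j]]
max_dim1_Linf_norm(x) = 2.39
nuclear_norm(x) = 6.47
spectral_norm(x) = 3.84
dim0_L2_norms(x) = [3.7, 1.23, 1.93]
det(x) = 5.34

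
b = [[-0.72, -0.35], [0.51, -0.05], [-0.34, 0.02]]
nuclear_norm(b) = 1.23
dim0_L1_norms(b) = [1.57, 0.42]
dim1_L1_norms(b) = [1.07, 0.56, 0.36]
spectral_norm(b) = 0.98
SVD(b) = [[-0.81,-0.59], [0.49,-0.69], [-0.33,0.41]] @ diag([0.9759410744386149, 0.25891894334637294]) @ [[0.97, 0.26],[-0.26, 0.97]]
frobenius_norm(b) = 1.01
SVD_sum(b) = [[-0.76, -0.2], [0.46, 0.12], [-0.31, -0.08]] + [[0.04, -0.15], [0.05, -0.17], [-0.03, 0.1]]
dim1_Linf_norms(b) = [0.72, 0.51, 0.34]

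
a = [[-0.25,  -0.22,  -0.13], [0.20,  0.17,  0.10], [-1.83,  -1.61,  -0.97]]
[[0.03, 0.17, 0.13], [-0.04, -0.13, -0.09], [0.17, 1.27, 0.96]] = a@[[-1.93,-0.11,1.51], [0.6,-0.55,-1.99], [2.47,-0.19,-0.54]]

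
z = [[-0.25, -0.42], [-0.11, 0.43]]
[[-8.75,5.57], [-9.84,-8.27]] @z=[[1.57, 6.07], [3.37, 0.58]]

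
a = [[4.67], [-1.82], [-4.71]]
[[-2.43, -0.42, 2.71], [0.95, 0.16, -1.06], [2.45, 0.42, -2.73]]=a @ [[-0.52, -0.09, 0.58]]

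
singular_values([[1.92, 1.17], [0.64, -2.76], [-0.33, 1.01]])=[3.16, 2.05]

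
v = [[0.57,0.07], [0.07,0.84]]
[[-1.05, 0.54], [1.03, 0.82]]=v @ [[-2.02, 0.83],[1.40, 0.91]]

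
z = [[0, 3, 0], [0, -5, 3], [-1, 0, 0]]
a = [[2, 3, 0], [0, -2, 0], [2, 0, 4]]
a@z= [[0, -9, 9], [0, 10, -6], [-4, 6, 0]]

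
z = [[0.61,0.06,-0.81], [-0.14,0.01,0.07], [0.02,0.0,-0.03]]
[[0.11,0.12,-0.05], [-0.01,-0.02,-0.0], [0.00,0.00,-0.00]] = z @ [[0.06, 0.14, 0.06], [-0.01, -0.04, -0.05], [-0.09, -0.04, 0.1]]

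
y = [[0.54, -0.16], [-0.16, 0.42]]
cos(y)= [[0.85, 0.07],[0.07, 0.9]]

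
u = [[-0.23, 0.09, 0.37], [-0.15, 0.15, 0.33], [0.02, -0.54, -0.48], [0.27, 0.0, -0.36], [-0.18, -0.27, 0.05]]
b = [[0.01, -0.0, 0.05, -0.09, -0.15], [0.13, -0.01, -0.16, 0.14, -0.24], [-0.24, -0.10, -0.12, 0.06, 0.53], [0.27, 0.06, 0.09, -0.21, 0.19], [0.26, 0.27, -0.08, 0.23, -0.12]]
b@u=[[0.0, 0.01, 0.0], [0.05, 0.16, 0.06], [-0.01, -0.11, -0.06], [-0.16, -0.07, 0.16], [-0.02, 0.14, 0.13]]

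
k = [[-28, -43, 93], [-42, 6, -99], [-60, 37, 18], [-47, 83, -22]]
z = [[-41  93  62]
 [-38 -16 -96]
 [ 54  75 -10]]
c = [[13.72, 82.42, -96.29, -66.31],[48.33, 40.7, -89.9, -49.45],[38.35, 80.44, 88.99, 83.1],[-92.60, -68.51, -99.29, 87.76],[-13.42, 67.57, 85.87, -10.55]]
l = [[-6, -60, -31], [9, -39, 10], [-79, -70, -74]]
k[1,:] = [-42, 6, -99]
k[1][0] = -42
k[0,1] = -43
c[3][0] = -92.6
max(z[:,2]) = 62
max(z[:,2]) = 62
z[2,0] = 54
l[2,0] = -79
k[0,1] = -43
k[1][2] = -99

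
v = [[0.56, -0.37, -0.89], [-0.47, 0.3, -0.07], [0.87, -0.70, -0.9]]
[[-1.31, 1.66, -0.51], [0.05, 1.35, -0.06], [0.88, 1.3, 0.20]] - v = [[-1.87, 2.03, 0.38], [0.52, 1.05, 0.01], [0.01, 2.0, 1.10]]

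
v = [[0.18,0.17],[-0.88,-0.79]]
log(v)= [[(-5.67+3.14j),(-1.13+0j)], [5.83+0.00j,(0.76+3.14j)]]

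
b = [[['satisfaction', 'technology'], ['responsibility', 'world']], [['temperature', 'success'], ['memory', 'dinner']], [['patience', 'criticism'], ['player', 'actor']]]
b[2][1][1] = 'actor'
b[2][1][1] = 'actor'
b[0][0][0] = 'satisfaction'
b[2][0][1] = 'criticism'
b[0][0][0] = 'satisfaction'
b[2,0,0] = 'patience'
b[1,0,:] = ['temperature', 'success']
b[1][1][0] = 'memory'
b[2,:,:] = [['patience', 'criticism'], ['player', 'actor']]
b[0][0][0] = 'satisfaction'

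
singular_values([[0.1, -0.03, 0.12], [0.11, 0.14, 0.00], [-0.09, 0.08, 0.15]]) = [0.2, 0.18, 0.14]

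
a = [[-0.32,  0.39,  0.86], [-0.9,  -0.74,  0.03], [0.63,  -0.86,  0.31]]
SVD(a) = [[-0.41, -0.39, 0.83], [0.55, -0.83, -0.12], [0.73, 0.41, 0.55]] @ diag([1.2014782134589062, 1.1538556368128055, 0.9001484721860674]) @ [[0.08, -0.99, -0.09], [0.98, 0.09, -0.20], [0.21, -0.07, 0.98]]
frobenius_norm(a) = 1.89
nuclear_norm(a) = 3.26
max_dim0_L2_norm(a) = 1.2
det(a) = 1.25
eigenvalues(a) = [(0.94+0j), (-0.84+0.78j), (-0.84-0.78j)]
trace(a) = -0.75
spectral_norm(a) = 1.20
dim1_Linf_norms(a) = [0.86, 0.9, 0.86]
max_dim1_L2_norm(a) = 1.17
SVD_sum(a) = [[-0.04, 0.49, 0.04],[0.05, -0.66, -0.06],[0.07, -0.87, -0.08]] + [[-0.44, -0.04, 0.09],[-0.93, -0.09, 0.19],[0.46, 0.04, -0.1]] + [[0.16, -0.05, 0.73], [-0.02, 0.01, -0.1], [0.1, -0.04, 0.48]]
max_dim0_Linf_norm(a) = 0.9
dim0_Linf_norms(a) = [0.9, 0.86, 0.86]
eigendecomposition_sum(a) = [[0.27+0.00j, (-0.12+0j), 0.36-0.00j], [-0.14-0.00j, 0.06+0.00j, -0.18+0.00j], [0.45+0.00j, -0.21+0.00j, (0.61-0j)]] + [[(-0.29+0.29j), 0.26+0.39j, (0.25-0.06j)], [(-0.38-0.29j), (-0.4+0.36j), 0.11+0.28j], [(0.09-0.31j), (-0.33-0.16j), -0.15+0.14j]] + [[-0.29-0.29j, (0.26-0.39j), (0.25+0.06j)], [-0.38+0.29j, -0.40-0.36j, 0.11-0.28j], [(0.09+0.31j), (-0.33+0.16j), -0.15-0.14j]]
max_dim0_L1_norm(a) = 1.99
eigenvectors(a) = [[(-0.49+0j), -0.08+0.57j, -0.08-0.57j],[(0.25+0j), -0.67+0.00j, -0.67-0.00j],[(-0.83+0j), (-0.17-0.43j), -0.17+0.43j]]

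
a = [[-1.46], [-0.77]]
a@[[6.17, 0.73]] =[[-9.01, -1.07], [-4.75, -0.56]]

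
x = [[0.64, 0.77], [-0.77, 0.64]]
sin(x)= [[0.78, 0.68],[-0.68, 0.78]]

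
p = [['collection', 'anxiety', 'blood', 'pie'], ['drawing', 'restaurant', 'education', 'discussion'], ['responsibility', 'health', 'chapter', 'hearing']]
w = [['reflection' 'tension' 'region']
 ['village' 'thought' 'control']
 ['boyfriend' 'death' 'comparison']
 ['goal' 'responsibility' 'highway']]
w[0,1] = 'tension'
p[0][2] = 'blood'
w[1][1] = 'thought'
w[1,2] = 'control'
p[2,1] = 'health'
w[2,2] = 'comparison'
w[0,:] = ['reflection', 'tension', 'region']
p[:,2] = ['blood', 'education', 'chapter']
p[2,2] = 'chapter'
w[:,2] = ['region', 'control', 'comparison', 'highway']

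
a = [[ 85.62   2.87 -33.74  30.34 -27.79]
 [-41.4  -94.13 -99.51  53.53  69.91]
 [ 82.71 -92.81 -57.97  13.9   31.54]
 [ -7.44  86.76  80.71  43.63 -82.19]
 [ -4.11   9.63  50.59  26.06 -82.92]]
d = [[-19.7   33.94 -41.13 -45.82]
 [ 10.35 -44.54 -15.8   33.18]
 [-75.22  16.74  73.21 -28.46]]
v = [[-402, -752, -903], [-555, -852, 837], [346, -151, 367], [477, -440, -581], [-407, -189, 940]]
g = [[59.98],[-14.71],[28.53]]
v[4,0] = -407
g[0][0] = 59.98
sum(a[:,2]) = -59.92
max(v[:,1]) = -151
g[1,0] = -14.71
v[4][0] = -407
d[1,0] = 10.35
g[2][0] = 28.53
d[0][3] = -45.82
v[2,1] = -151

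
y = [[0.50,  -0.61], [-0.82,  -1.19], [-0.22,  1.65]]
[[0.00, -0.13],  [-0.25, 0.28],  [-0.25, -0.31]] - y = [[-0.5, 0.48],[0.57, 1.47],[-0.03, -1.96]]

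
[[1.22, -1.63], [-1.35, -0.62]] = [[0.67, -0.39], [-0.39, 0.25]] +[[0.55,-1.24], [-0.96,-0.87]]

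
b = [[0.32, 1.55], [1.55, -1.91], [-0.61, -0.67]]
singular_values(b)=[2.73, 1.4]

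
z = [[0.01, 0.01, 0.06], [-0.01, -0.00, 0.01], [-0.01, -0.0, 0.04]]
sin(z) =[[0.01, 0.01, 0.06], [-0.01, 0.0, 0.01], [-0.01, 0.0, 0.04]]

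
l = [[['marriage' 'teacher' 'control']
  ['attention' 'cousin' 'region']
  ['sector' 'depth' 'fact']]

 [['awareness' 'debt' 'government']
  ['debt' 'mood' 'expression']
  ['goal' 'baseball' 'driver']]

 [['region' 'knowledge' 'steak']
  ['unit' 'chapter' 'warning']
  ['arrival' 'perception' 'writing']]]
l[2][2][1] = 'perception'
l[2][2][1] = 'perception'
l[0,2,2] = 'fact'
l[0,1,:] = ['attention', 'cousin', 'region']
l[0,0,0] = 'marriage'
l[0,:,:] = [['marriage', 'teacher', 'control'], ['attention', 'cousin', 'region'], ['sector', 'depth', 'fact']]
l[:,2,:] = [['sector', 'depth', 'fact'], ['goal', 'baseball', 'driver'], ['arrival', 'perception', 'writing']]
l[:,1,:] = [['attention', 'cousin', 'region'], ['debt', 'mood', 'expression'], ['unit', 'chapter', 'warning']]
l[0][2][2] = 'fact'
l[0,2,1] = 'depth'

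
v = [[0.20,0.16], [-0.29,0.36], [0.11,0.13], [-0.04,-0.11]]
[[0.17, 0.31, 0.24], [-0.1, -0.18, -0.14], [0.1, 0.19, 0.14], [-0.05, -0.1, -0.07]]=v @[[0.64, 1.18, 0.91], [0.24, 0.45, 0.34]]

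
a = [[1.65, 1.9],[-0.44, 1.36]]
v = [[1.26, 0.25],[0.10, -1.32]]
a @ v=[[2.27, -2.1],  [-0.42, -1.91]]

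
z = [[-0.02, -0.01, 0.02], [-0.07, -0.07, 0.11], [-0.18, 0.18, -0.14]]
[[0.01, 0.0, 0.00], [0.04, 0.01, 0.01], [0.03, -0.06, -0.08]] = z @ [[-0.32, 0.25, 0.22],[-0.04, 0.16, -0.04],[0.13, 0.33, 0.23]]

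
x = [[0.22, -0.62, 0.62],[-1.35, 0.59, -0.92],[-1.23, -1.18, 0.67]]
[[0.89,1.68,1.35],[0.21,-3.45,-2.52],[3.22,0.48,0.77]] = x@[[-1.15, 1.25, 0.92], [-1.10, -0.98, -1.29], [0.75, 1.29, 0.56]]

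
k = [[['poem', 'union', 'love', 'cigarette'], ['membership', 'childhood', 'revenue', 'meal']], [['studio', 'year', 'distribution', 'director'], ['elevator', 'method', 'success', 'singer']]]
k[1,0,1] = 'year'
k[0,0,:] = ['poem', 'union', 'love', 'cigarette']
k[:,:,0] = [['poem', 'membership'], ['studio', 'elevator']]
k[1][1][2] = 'success'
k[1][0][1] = 'year'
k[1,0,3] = 'director'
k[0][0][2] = 'love'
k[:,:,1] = [['union', 'childhood'], ['year', 'method']]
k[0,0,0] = 'poem'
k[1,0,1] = 'year'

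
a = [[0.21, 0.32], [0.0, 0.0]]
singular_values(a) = [0.38, 0.0]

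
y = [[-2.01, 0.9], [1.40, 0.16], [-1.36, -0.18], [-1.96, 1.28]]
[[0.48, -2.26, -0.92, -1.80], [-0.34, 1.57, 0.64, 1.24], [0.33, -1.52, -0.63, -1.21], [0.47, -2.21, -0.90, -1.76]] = y @ [[-0.24, 1.12, 0.46, 0.89], [0.00, -0.01, -0.0, -0.01]]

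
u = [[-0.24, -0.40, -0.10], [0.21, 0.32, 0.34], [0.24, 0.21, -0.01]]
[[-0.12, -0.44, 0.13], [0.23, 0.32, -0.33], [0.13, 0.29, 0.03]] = u @ [[0.83, 0.42, 0.36], [-0.31, 0.89, -0.33], [0.46, -0.16, -0.87]]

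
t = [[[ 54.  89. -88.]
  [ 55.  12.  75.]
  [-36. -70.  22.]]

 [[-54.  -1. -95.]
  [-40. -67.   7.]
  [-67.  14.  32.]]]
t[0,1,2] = 75.0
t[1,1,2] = 7.0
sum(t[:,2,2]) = 54.0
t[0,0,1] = 89.0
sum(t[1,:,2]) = -56.0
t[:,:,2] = [[-88.0, 75.0, 22.0], [-95.0, 7.0, 32.0]]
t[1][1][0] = -40.0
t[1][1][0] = -40.0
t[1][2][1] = 14.0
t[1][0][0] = -54.0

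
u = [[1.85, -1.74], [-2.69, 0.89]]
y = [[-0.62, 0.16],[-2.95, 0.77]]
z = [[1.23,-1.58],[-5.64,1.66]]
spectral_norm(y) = 3.12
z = y + u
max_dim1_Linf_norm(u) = 2.69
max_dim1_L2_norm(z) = 5.88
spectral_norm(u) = 3.72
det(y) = -0.01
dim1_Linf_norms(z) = [1.58, 5.64]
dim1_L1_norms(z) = [2.81, 7.3]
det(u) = -3.03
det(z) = -6.87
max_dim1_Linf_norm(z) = 5.64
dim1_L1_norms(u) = [3.59, 3.58]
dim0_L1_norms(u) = [4.54, 2.63]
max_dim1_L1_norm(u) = 3.59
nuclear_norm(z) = 7.23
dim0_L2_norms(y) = [3.01, 0.79]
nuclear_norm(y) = 3.12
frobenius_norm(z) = 6.21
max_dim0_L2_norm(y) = 3.01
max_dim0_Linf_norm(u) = 2.69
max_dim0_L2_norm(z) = 5.77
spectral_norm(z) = 6.11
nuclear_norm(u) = 4.53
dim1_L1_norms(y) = [0.78, 3.72]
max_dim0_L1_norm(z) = 6.87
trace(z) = 2.89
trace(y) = 0.15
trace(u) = 2.74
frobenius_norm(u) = 3.81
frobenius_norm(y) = 3.12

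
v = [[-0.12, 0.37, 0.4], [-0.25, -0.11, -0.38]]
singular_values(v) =[0.66, 0.31]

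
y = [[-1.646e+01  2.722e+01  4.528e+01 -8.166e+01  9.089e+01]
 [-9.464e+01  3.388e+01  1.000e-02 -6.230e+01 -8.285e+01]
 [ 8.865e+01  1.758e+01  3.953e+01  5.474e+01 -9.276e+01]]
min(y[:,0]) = -94.64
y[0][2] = 45.28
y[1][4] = -82.85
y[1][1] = 33.88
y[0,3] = -81.66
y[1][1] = 33.88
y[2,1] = 17.58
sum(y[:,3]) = -89.21999999999997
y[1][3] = -62.3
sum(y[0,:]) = 65.27000000000001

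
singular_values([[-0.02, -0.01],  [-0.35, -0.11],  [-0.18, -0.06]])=[0.41, 0.0]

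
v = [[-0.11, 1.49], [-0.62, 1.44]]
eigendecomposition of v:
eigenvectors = [[0.84+0.00j, 0.84-0.00j], [0.44+0.32j, 0.44-0.32j]]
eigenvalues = [(0.66+0.57j), (0.66-0.57j)]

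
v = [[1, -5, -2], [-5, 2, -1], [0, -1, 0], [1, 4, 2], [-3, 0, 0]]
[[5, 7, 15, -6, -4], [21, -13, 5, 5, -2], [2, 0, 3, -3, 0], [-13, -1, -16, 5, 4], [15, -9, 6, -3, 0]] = v @ [[-5, 3, -2, 1, 0], [-2, 0, -3, 3, 0], [0, -2, -1, -4, 2]]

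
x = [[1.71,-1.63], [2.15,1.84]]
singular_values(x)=[2.86, 2.32]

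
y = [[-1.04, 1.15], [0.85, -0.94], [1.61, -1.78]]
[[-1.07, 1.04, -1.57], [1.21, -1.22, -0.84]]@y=[[-0.53, 0.59],[-3.65, 4.03]]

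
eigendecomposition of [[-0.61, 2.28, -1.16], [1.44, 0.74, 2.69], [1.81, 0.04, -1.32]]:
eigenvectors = [[(-0.51+0j), (0.65+0j), 0.65-0.00j], [(-0.82+0j), -0.42+0.27j, (-0.42-0.27j)], [(-0.25+0j), -0.14-0.56j, (-0.14+0.56j)]]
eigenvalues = [(2.47+0j), (-1.83+1.94j), (-1.83-1.94j)]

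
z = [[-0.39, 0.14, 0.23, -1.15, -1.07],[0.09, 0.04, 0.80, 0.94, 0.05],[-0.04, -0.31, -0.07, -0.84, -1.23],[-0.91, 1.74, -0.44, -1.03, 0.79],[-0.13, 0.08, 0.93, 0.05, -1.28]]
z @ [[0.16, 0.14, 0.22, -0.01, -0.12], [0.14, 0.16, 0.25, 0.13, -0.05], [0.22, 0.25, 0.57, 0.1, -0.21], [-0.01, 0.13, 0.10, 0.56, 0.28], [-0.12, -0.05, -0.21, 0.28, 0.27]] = [[0.15, -0.07, 0.19, -0.90, -0.62], [0.18, 0.34, 0.57, 0.62, 0.1], [0.09, -0.12, 0.05, -0.86, -0.53], [-0.08, -0.13, -0.28, -0.16, 0.04], [0.35, 0.3, 0.8, -0.23, -0.52]]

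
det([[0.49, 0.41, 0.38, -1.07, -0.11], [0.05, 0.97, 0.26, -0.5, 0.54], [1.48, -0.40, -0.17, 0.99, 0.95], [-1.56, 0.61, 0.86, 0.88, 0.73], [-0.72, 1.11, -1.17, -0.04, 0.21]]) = 0.060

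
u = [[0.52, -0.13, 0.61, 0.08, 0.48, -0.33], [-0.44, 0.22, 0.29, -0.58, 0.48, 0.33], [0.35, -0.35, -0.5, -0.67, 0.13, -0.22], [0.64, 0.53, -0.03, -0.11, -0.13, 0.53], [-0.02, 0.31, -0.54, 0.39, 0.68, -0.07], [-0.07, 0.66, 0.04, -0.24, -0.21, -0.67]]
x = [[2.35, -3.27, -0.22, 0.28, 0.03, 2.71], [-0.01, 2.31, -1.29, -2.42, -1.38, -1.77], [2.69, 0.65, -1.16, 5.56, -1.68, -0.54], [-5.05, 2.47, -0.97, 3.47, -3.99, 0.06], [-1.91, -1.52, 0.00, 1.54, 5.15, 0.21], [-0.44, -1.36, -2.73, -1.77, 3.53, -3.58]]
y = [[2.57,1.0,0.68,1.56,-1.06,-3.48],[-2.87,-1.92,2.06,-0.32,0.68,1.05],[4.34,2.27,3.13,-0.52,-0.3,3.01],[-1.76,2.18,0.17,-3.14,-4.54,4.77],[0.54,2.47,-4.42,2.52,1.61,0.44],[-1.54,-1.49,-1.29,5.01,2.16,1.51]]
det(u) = 1.01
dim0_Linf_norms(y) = [4.34, 2.47, 4.42, 5.01, 4.54, 4.77]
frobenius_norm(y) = 14.81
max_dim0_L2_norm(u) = 1.01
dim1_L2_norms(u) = [1.0, 1.0, 1.0, 1.0, 1.0, 1.0]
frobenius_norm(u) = 2.45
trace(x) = 8.54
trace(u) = 0.14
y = x @ u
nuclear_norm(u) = 6.01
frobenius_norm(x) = 14.76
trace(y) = 3.76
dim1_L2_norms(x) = [4.87, 4.23, 6.56, 7.78, 5.91, 6.16]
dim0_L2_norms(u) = [1.0, 1.0, 1.0, 1.01, 1.0, 1.0]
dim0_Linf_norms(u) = [0.64, 0.66, 0.61, 0.67, 0.68, 0.67]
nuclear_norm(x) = 31.86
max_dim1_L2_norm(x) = 7.78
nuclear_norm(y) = 31.94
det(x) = -5313.50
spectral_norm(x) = 9.44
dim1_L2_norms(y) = [4.87, 4.22, 6.57, 7.82, 5.92, 6.19]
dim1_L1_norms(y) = [10.35, 8.9, 13.57, 16.56, 12.0, 13.0]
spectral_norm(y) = 9.48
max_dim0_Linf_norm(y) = 5.01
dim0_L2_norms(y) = [6.28, 4.79, 5.98, 6.64, 5.44, 6.89]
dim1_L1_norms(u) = [2.15, 2.34, 2.22, 1.97, 2.01, 1.89]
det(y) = -5378.09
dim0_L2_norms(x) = [6.49, 5.17, 3.38, 7.38, 7.72, 4.86]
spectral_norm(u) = 1.01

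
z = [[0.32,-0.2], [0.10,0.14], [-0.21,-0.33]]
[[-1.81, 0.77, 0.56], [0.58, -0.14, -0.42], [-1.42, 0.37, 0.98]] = z @ [[-2.11, 1.23, -0.08], [5.66, -1.9, -2.92]]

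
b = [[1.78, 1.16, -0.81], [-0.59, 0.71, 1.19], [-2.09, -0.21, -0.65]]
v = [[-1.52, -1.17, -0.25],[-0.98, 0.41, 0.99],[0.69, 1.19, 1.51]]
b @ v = [[-4.40, -2.57, -0.52], [1.02, 2.4, 2.65], [2.93, 1.59, -0.67]]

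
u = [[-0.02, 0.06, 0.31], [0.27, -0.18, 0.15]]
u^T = [[-0.02, 0.27], [0.06, -0.18], [0.31, 0.15]]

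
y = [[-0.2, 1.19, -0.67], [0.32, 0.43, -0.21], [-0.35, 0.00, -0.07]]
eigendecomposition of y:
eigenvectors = [[-0.77, -0.88, -0.11], [-0.59, 0.16, 0.48], [0.26, -0.45, 0.87]]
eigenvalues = [0.94, -0.76, -0.03]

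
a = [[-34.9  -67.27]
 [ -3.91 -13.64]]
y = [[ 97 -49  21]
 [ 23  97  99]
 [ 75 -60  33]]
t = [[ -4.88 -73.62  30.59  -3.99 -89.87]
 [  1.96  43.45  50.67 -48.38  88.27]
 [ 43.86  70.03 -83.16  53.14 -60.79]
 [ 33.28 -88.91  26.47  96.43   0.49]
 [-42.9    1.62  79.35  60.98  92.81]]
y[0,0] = 97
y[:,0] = [97, 23, 75]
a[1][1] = -13.64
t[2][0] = 43.86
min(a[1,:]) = -13.64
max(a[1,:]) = -3.91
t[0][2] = 30.59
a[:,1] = [-67.27, -13.64]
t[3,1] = -88.91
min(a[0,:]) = -67.27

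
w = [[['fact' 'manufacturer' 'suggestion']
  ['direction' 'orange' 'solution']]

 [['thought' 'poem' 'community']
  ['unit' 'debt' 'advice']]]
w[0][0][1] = 'manufacturer'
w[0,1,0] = 'direction'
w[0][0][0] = 'fact'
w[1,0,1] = 'poem'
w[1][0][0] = 'thought'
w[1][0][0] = 'thought'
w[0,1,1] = 'orange'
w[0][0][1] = 'manufacturer'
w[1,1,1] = 'debt'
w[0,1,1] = 'orange'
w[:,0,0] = ['fact', 'thought']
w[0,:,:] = [['fact', 'manufacturer', 'suggestion'], ['direction', 'orange', 'solution']]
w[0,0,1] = 'manufacturer'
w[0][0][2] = 'suggestion'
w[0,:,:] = [['fact', 'manufacturer', 'suggestion'], ['direction', 'orange', 'solution']]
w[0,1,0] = 'direction'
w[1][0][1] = 'poem'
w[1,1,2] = 'advice'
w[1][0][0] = 'thought'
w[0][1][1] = 'orange'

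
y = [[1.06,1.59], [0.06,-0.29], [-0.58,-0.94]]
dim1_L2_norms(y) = [1.91, 0.3, 1.1]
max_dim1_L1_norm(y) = 2.65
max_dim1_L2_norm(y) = 1.91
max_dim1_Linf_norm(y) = 1.59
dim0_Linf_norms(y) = [1.06, 1.59]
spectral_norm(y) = 2.22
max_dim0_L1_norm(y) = 2.82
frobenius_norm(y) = 2.23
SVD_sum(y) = [[1.03, 1.61], [-0.11, -0.18], [-0.60, -0.93]] + [[0.03, -0.02], [0.17, -0.11], [0.02, -0.01]]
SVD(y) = [[-0.86, -0.16], [0.1, -0.98], [0.50, -0.09]] @ diag([2.2169811946363587, 0.21069974520331727]) @ [[-0.54, -0.84], [-0.84, 0.54]]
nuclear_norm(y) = 2.43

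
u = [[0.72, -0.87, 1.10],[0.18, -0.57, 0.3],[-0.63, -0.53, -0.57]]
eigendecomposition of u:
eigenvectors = [[0.72+0.00j,(0.72-0j),(-0.66+0j)], [0.16+0.10j,0.16-0.10j,0.23+0.00j], [(-0.42+0.52j),(-0.42-0.52j),(0.71+0j)]]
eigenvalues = [(-0.13+0.67j), (-0.13-0.67j), (-0.16+0j)]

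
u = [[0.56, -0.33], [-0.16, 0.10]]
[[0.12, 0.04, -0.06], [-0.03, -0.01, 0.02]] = u@ [[0.00, 0.0, -0.00], [-0.35, -0.13, 0.17]]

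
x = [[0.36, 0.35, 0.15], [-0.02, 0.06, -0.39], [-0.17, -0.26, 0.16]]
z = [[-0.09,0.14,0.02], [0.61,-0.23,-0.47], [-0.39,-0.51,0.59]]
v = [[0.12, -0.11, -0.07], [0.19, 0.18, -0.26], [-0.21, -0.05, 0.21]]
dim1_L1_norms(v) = [0.3, 0.63, 0.47]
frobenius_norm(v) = 0.51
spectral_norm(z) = 1.05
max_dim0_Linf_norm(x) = 0.39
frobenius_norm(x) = 0.74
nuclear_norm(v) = 0.66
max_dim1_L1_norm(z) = 1.49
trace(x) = 0.58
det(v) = -0.00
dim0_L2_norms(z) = [0.73, 0.58, 0.75]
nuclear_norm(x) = 1.07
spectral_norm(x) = 0.59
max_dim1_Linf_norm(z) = 0.61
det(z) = 0.00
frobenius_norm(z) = 1.20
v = x @ z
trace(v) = 0.51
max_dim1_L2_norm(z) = 0.87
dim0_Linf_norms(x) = [0.36, 0.35, 0.39]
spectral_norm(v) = 0.48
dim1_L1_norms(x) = [0.86, 0.47, 0.59]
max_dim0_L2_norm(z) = 0.75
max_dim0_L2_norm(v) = 0.34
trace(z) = 0.27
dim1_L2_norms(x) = [0.52, 0.4, 0.35]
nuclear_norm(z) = 1.63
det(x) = -0.01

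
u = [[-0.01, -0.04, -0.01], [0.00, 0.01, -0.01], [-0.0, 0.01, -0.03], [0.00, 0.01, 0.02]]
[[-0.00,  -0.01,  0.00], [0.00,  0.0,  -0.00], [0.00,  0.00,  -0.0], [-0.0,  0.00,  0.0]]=u @ [[0.15, -0.01, -0.05], [-0.01, 0.16, -0.03], [-0.05, -0.03, 0.02]]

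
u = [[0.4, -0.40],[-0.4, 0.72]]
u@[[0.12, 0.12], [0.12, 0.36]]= [[0.00,  -0.10], [0.04,  0.21]]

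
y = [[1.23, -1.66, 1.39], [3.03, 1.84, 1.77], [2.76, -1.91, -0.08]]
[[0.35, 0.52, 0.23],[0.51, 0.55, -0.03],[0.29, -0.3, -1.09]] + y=[[1.58, -1.14, 1.62], [3.54, 2.39, 1.74], [3.05, -2.21, -1.17]]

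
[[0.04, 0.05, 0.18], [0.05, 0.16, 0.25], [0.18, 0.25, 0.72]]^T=[[0.04, 0.05, 0.18], [0.05, 0.16, 0.25], [0.18, 0.25, 0.72]]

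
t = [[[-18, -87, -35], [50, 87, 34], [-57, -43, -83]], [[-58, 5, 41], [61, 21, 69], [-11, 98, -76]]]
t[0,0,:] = [-18, -87, -35]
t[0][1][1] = 87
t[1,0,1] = 5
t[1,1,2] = 69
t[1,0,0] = -58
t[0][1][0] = 50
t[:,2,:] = [[-57, -43, -83], [-11, 98, -76]]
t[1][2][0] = -11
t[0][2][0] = -57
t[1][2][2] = -76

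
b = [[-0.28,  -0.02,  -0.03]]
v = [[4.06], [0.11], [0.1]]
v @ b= [[-1.14, -0.08, -0.12], [-0.03, -0.0, -0.0], [-0.03, -0.0, -0.0]]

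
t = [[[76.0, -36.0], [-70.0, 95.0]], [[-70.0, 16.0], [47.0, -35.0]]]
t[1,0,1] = 16.0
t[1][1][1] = -35.0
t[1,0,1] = 16.0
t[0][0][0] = 76.0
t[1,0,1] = 16.0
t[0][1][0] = -70.0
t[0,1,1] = 95.0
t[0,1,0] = -70.0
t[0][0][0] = 76.0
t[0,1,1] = 95.0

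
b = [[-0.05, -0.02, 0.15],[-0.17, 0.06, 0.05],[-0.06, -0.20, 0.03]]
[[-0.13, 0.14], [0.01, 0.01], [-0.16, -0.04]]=b@[[-0.03, 0.37], [0.70, 0.25], [-0.81, 1.11]]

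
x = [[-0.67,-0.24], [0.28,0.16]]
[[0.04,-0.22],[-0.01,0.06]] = x@[[-0.1, 0.5], [0.10, -0.47]]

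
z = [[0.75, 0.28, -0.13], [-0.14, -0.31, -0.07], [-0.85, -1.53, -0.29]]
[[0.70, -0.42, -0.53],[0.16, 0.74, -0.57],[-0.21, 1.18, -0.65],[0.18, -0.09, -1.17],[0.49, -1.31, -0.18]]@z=[[1.03, 1.14, 0.09],[0.50, 0.69, 0.09],[0.23, 0.57, 0.13],[1.14, 1.87, 0.32],[0.7, 0.82, 0.08]]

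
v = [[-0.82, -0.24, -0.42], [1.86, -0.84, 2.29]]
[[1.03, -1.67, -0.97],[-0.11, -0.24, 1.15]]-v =[[1.85, -1.43, -0.55], [-1.97, 0.6, -1.14]]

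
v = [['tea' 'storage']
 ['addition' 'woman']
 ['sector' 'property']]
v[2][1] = 'property'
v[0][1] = 'storage'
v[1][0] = 'addition'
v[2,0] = 'sector'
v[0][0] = 'tea'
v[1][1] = 'woman'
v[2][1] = 'property'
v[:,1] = ['storage', 'woman', 'property']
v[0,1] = 'storage'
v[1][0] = 'addition'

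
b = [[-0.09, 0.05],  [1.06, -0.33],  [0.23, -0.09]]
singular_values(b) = [1.14, 0.03]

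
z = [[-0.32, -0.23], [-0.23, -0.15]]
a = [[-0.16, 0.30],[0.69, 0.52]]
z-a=[[-0.16, -0.53], [-0.92, -0.67]]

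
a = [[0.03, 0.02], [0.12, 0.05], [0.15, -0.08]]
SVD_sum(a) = [[0.03, -0.00], [0.11, -0.02], [0.16, -0.03]] + [[0.00, 0.02], [0.01, 0.07], [-0.01, -0.05]]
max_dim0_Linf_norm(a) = 0.15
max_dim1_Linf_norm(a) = 0.15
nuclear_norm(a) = 0.29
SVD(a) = [[-0.13, -0.28], [-0.55, -0.78], [-0.82, 0.57]] @ diag([0.19694884711946287, 0.09116551770441751]) @ [[-0.98, 0.18], [-0.18, -0.98]]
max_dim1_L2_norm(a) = 0.17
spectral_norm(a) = 0.20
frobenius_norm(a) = 0.22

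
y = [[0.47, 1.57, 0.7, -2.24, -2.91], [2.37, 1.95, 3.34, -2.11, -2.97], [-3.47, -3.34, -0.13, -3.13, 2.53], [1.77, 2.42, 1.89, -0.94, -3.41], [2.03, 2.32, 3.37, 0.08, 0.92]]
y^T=[[0.47,2.37,-3.47,1.77,2.03], [1.57,1.95,-3.34,2.42,2.32], [0.7,3.34,-0.13,1.89,3.37], [-2.24,-2.11,-3.13,-0.94,0.08], [-2.91,-2.97,2.53,-3.41,0.92]]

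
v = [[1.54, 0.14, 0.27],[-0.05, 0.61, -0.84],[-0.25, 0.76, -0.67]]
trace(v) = 1.48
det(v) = 0.41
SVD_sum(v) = [[1.14, -0.36, 0.68], [-0.51, 0.16, -0.30], [-0.61, 0.2, -0.36]] + [[0.41, 0.49, -0.41], [0.44, 0.54, -0.45], [0.39, 0.47, -0.39]] + [[-0.0, 0.01, 0.01],  [0.02, -0.09, -0.09],  [-0.02, 0.09, 0.09]]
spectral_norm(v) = 1.68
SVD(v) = [[-0.82, -0.57, 0.07], [0.37, -0.62, -0.69], [0.44, -0.54, 0.72]] @ diag([1.6762456180238776, 1.3379780704766537, 0.18252482291271518]) @ [[-0.83,0.27,-0.49], [-0.53,-0.65,0.54], [-0.18,0.71,0.68]]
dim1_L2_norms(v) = [1.57, 1.04, 1.04]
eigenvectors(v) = [[(0.99+0j),(0.16-0.02j),0.16+0.02j], [0.04+0.00j,-0.70+0.00j,(-0.7-0j)], [(-0.1+0j),(-0.54+0.44j),-0.54-0.44j]]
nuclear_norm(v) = 3.20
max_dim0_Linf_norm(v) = 1.54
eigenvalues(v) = [(1.52+0j), (-0.02+0.52j), (-0.02-0.52j)]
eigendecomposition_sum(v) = [[(1.51+0j), 0.30-0.00j, 0.07+0.00j], [0.06+0.00j, 0.01-0.00j, 0.00+0.00j], [-0.15+0.00j, -0.03+0.00j, -0.01-0.00j]] + [[0.01+0.00j, (-0.08-0.05j), 0.10-0.01j],  [-0.05-0.01j, (0.3+0.27j), -0.42-0.02j],  [(-0.05+0.02j), (0.39+0.02j), (-0.33+0.25j)]] + [[(0.01-0j), -0.08+0.05j, (0.1+0.01j)], [-0.05+0.01j, 0.30-0.27j, (-0.42+0.02j)], [(-0.05-0.02j), (0.39-0.02j), -0.33-0.25j]]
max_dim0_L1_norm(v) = 1.84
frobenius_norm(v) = 2.15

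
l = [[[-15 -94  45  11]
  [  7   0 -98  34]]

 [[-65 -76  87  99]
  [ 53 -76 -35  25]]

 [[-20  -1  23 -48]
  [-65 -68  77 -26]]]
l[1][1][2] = -35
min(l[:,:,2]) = -98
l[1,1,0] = 53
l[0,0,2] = 45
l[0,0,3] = 11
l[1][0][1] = -76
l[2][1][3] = -26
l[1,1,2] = -35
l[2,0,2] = 23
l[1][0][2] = 87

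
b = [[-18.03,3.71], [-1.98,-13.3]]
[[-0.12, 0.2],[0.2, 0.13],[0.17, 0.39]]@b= [[1.77, -3.11], [-3.86, -0.99], [-3.84, -4.56]]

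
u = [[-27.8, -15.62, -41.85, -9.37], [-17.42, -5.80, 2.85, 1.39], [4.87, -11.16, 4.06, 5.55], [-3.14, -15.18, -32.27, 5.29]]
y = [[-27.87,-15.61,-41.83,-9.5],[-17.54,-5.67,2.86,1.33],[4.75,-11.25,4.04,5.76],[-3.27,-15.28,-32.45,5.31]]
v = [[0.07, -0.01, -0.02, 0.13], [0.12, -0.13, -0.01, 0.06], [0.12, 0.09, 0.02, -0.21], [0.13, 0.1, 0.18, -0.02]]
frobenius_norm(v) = 0.43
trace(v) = -0.06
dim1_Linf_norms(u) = [41.85, 17.42, 11.16, 32.27]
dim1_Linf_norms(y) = [41.83, 17.54, 11.25, 32.45]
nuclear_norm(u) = 105.73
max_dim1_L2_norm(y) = 53.48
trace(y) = -24.19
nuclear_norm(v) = 0.78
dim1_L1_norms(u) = [94.64, 27.46, 25.64, 55.88]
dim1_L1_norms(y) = [94.81, 27.4, 25.8, 56.31]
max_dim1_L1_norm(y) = 94.81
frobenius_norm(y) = 68.81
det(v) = -0.00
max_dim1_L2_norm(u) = 53.44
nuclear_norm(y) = 106.06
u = y + v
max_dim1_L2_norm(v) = 0.26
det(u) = -106958.38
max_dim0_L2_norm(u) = 53.08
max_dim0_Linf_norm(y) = 41.83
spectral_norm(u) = 62.71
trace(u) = -24.25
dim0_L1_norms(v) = [0.44, 0.33, 0.23, 0.42]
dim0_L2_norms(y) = [33.43, 25.22, 53.17, 12.39]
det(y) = -107881.21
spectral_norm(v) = 0.32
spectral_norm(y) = 62.85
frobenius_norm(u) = 68.62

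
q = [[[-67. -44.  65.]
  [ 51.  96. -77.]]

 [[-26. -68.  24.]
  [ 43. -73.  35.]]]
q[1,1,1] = -73.0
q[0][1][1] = 96.0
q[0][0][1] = -44.0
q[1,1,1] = -73.0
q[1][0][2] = 24.0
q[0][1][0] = 51.0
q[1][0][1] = -68.0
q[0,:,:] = [[-67.0, -44.0, 65.0], [51.0, 96.0, -77.0]]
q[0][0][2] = 65.0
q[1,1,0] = 43.0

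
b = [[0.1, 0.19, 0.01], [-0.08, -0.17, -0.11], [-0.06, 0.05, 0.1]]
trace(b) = 0.03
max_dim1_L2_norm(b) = 0.22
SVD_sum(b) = [[0.08, 0.18, 0.07], [-0.08, -0.18, -0.07], [0.02, 0.05, 0.02]] + [[0.04, 0.00, -0.05], [0.02, 0.00, -0.02], [-0.07, -0.01, 0.09]] + [[-0.01, 0.01, -0.01], [-0.02, 0.01, -0.01], [-0.01, 0.01, -0.01]]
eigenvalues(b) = [(-0.05+0.09j), (-0.05-0.09j), (0.13+0j)]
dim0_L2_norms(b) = [0.14, 0.26, 0.15]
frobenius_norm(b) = 0.33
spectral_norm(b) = 0.30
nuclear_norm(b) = 0.47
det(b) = 0.00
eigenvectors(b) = [[(-0.67+0j),(-0.67-0j),(-0.57+0j)], [0.55-0.32j,0.55+0.32j,(-0.14+0j)], [(-0.37-0.12j),(-0.37+0.12j),0.81+0.00j]]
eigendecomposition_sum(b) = [[(0.03+0.05j), (0.08+0.04j), (0.03+0.04j)], [-0.05-0.03j, -0.09+0.01j, -0.05-0.02j], [0.03j, 0.04+0.04j, (0.01+0.03j)]] + [[(0.03-0.05j),0.08-0.04j,(0.03-0.04j)], [(-0.05+0.03j),-0.09-0.01j,(-0.05+0.02j)], [-0.03j,(0.04-0.04j),(0.01-0.03j)]] + [[(0.05+0j), (0.02-0j), -0.06+0.00j], [(0.01+0j), (0.01-0j), (-0.01+0j)], [(-0.07-0j), -0.03+0.00j, (0.08-0j)]]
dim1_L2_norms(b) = [0.21, 0.22, 0.13]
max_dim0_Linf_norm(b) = 0.19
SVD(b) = [[-0.68, -0.47, 0.56], [0.71, -0.23, 0.66], [-0.18, 0.85, 0.49]] @ diag([0.3011869003400119, 0.13270909447476886, 0.037077584970742115]) @ [[-0.38, -0.86, -0.34], [-0.60, -0.05, 0.8], [-0.71, 0.51, -0.50]]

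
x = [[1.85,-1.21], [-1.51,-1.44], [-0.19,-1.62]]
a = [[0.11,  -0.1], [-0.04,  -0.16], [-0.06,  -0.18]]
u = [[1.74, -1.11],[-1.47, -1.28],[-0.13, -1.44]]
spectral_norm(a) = 0.26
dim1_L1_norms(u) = [2.85, 2.75, 1.57]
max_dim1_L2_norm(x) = 2.21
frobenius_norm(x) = 3.45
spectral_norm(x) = 2.50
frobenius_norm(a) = 0.29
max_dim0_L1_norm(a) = 0.44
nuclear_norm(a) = 0.39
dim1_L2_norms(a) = [0.15, 0.16, 0.19]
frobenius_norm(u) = 3.19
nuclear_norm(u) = 4.50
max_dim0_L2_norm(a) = 0.26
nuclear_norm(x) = 4.88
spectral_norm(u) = 2.29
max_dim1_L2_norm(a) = 0.19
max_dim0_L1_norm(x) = 4.27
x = a + u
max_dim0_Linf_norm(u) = 1.74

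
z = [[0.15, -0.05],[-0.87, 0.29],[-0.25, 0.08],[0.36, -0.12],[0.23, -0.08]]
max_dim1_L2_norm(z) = 0.92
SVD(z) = [[-0.15, 0.0], [0.86, -0.01], [0.25, 0.70], [-0.36, 0.00], [-0.23, 0.71]] @ diag([1.066855193155566, 0.004471782306874863]) @ [[-0.95, 0.32],[-0.32, -0.95]]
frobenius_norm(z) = 1.07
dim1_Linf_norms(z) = [0.15, 0.87, 0.25, 0.36, 0.23]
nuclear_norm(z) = 1.07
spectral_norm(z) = 1.07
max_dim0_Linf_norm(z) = 0.87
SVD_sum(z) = [[0.15, -0.05], [-0.87, 0.29], [-0.25, 0.08], [0.36, -0.12], [0.23, -0.08]] + [[-0.0, -0.0], [0.00, 0.00], [-0.00, -0.0], [-0.00, -0.0], [-0.0, -0.0]]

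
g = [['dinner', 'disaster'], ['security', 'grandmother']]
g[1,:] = ['security', 'grandmother']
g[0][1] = 'disaster'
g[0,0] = 'dinner'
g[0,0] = 'dinner'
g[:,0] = ['dinner', 'security']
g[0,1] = 'disaster'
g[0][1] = 'disaster'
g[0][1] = 'disaster'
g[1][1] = 'grandmother'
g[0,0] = 'dinner'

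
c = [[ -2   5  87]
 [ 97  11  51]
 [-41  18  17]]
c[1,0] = 97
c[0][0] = -2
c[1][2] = 51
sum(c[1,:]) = 159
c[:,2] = [87, 51, 17]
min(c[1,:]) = 11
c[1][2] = 51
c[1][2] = 51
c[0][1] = 5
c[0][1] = 5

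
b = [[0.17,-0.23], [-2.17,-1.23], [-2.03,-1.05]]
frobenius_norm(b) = 3.40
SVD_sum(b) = [[0.03,0.02], [-2.19,-1.19], [-2.01,-1.09]] + [[0.14,-0.25],[0.02,-0.04],[-0.02,0.04]]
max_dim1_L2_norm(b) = 2.49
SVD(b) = [[-0.01, -0.97], [0.74, -0.16], [0.68, 0.16]] @ diag([3.382690826089745, 0.29052155701131627]) @ [[-0.88,-0.48], [-0.48,0.88]]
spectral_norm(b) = 3.38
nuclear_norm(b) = 3.67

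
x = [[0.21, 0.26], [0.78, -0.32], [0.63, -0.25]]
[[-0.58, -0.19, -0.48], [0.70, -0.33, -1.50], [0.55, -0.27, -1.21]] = x@[[-0.01,-0.55,-2.01], [-2.21,-0.30,-0.21]]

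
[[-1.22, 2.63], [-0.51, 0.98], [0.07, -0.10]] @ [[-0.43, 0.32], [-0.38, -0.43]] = [[-0.47, -1.52],[-0.15, -0.58],[0.01, 0.07]]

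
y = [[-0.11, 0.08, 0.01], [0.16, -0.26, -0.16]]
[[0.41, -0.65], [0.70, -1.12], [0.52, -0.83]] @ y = [[-0.15, 0.2, 0.11], [-0.26, 0.35, 0.19], [-0.19, 0.26, 0.14]]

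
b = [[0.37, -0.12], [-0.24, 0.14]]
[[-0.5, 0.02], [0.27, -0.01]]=b @ [[-1.66,0.08],[-0.91,0.05]]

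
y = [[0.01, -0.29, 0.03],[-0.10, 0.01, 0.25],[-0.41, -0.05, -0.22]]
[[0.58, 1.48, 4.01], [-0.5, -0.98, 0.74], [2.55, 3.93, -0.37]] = y @ [[-4.03, -5.67, 0.55], [-2.49, -5.92, -13.44], [-3.5, -5.95, 3.72]]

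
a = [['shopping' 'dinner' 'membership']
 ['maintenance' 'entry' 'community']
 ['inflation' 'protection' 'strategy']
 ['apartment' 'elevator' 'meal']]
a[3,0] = 'apartment'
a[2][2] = 'strategy'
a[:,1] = ['dinner', 'entry', 'protection', 'elevator']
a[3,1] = 'elevator'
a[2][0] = 'inflation'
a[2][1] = 'protection'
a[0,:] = ['shopping', 'dinner', 'membership']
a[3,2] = 'meal'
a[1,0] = 'maintenance'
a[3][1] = 'elevator'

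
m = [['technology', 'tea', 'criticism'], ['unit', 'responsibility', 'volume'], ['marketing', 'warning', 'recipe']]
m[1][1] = 'responsibility'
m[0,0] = 'technology'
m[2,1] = 'warning'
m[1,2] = 'volume'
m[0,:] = ['technology', 'tea', 'criticism']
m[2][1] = 'warning'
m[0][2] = 'criticism'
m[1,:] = ['unit', 'responsibility', 'volume']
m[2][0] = 'marketing'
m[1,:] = ['unit', 'responsibility', 'volume']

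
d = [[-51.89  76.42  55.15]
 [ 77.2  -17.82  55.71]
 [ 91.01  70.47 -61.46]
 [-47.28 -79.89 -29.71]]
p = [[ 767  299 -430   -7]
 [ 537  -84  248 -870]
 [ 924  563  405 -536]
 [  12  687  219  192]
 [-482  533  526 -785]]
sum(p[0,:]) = 629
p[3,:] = [12, 687, 219, 192]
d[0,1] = 76.42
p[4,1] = 533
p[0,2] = -430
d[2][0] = 91.01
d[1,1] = -17.82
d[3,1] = -79.89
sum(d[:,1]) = 49.17999999999999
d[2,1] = 70.47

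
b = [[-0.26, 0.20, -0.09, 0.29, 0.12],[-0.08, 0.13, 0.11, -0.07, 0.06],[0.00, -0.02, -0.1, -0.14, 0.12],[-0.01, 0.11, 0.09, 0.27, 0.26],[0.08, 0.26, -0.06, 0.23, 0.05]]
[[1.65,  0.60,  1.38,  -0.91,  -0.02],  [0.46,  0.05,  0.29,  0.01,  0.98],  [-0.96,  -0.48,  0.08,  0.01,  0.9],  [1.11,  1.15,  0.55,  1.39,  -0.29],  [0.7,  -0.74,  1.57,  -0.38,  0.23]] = b @[[-2.94, -2.76, 0.1, 2.80, -0.39], [1.49, -3.89, 4.72, -3.11, 4.55], [3.13, 3.88, -2.50, 4.13, -0.85], [3.45, 2.76, 0.73, 1.05, -4.69], [-1.13, 1.77, 0.24, 4.26, 2.1]]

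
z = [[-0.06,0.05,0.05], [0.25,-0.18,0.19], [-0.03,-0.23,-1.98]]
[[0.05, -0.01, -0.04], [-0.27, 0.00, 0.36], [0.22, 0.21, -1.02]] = z@[[0.02,-0.22,0.69], [1.26,-0.38,-0.47], [-0.26,-0.06,0.56]]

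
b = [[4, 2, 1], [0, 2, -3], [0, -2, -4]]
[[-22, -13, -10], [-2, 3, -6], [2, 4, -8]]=b@[[-5, -3, -3], [-1, 0, 0], [0, -1, 2]]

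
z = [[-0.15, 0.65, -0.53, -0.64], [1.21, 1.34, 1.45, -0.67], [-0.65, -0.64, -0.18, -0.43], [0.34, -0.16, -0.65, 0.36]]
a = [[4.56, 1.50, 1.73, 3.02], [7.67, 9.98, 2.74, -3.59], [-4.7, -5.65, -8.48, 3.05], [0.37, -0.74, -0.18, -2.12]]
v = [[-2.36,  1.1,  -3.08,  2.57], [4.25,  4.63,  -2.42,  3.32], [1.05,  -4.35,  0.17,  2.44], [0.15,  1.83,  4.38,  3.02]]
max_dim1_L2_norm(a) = 13.37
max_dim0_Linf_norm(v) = 4.63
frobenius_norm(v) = 11.70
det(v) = 912.84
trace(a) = 3.94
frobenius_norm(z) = 2.95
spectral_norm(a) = 17.25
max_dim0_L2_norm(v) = 6.7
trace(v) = 5.46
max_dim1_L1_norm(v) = 14.62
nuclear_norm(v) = 22.68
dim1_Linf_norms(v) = [3.08, 4.63, 4.35, 4.38]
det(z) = 0.87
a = v @ z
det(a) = 793.50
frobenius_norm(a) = 18.83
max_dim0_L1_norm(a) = 17.87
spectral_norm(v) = 7.94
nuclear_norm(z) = 4.92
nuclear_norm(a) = 29.34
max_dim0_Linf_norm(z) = 1.45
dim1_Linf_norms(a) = [4.56, 9.98, 8.48, 2.12]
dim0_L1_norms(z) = [2.35, 2.79, 2.81, 2.1]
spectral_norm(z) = 2.54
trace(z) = 1.37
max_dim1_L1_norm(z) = 4.67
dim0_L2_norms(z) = [1.42, 1.63, 1.68, 1.08]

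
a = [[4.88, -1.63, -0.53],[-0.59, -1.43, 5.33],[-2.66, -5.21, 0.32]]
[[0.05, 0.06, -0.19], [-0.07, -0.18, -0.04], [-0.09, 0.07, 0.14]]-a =[[-4.83, 1.69, 0.34], [0.52, 1.25, -5.37], [2.57, 5.28, -0.18]]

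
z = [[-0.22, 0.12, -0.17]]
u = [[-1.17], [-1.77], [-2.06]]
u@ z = [[0.26, -0.14, 0.20], [0.39, -0.21, 0.30], [0.45, -0.25, 0.35]]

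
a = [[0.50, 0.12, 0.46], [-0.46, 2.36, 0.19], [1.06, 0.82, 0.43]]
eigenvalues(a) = [-0.29, 1.21, 2.37]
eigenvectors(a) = [[0.48, 0.55, 0.17],  [0.15, 0.08, 0.87],  [-0.87, 0.83, 0.46]]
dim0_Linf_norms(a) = [1.06, 2.36, 0.46]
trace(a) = 3.29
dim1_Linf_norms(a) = [0.5, 2.36, 1.06]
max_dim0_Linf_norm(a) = 2.36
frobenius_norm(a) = 2.88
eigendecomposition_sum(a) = [[-0.13, -0.02, 0.09], [-0.04, -0.01, 0.03], [0.23, 0.04, -0.16]] + [[0.73, -0.33, 0.35], [0.11, -0.05, 0.05], [1.11, -0.49, 0.53]] + [[-0.10, 0.47, 0.02], [-0.53, 2.42, 0.11], [-0.28, 1.28, 0.06]]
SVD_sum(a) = [[-0.00, 0.17, 0.02], [-0.03, 2.35, 0.33], [-0.01, 0.85, 0.12]] + [[0.58, -0.02, 0.23], [-0.42, 0.02, -0.17], [1.03, -0.04, 0.41]] + [[-0.08, -0.03, 0.20],[-0.01, -0.00, 0.02],[0.04, 0.02, -0.10]]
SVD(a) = [[-0.07,0.47,-0.88], [-0.94,-0.33,-0.10], [-0.34,0.82,0.46]] @ diag([2.5260024996895125, 1.3535756621490767, 0.24767781168290043]) @ [[0.01, -0.99, -0.14], [0.93, -0.04, 0.37], [0.37, 0.14, -0.92]]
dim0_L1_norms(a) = [2.02, 3.3, 1.08]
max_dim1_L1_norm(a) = 3.01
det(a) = -0.85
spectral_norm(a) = 2.53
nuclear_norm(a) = 4.13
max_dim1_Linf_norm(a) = 2.36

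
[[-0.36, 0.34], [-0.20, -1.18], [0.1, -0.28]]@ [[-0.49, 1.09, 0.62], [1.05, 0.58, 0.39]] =[[0.53,-0.20,-0.09], [-1.14,-0.9,-0.58], [-0.34,-0.05,-0.05]]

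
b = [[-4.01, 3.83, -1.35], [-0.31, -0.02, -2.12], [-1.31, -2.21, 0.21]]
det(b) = 28.801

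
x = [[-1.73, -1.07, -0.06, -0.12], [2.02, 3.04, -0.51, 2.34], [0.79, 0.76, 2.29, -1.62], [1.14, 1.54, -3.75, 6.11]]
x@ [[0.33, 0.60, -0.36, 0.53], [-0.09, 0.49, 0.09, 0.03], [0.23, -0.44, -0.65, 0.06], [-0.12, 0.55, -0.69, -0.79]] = [[-0.47,-1.60,0.65,-0.86], [-0.01,4.21,-1.74,-0.72], [0.91,-1.05,-0.59,1.86], [-1.36,6.45,-2.05,-4.4]]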